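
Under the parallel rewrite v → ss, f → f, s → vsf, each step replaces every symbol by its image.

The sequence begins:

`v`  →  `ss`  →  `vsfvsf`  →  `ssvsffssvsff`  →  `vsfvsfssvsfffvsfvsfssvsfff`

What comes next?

ssvsffssvsffvsfvsfssvsffffssvsffssvsffvsfvsfssvsffff

φ(vsfvsfssvsfffvsfvsfssvsfff) expands symbol-by-symbol to ss vsf f ss vsf f vsf vsf ss vsf f f f ss vsf f ss vsf f vsf vsf ss vsf f f f; joining the 26 pieces gives the next term.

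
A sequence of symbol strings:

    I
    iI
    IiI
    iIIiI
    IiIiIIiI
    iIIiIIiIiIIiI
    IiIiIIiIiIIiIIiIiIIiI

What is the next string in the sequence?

iIIiIIiIiIIiIIiIiIIiIiIIiIIiIiIIiI

Each term (from the third on) is the two preceding terms concatenated in order: term 3 = I·iI = IiI.
The next term joins iIIiIIiIiIIiI and IiIiIIiIiIIiIIiIiIIiI.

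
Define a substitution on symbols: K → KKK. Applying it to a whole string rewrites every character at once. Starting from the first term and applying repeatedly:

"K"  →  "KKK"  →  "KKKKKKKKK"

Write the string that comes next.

KKKKKKKKKKKKKKKKKKKKKKKKKKK

Apply φ to KKKKKKKKK symbol by symbol: K→KKK, K→KKK, K→KKK, K→KKK, K→KKK, K→KKK, K→KKK, K→KKK, K→KKK; joined: KKK KKK KKK KKK KKK KKK KKK KKK KKK.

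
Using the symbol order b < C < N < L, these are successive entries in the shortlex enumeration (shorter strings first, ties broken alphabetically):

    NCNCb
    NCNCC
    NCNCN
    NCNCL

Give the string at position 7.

Continuing the enumeration 3 steps past NCNCL: NCNCL → NCNNb → NCNNC → (answer).

NCNNN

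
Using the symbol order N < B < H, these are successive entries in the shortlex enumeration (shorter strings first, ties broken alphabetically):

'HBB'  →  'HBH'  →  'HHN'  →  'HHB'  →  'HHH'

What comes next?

NNNN

HHH is the last string of length 3, so the next is the first of length 4: N repeated 4 times.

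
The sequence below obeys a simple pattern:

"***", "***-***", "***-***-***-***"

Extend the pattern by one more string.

***-***-***-***-***-***-***-***

Every step duplicates the string with '-' between the halves.
One more doubling of ***-***-***-*** gives the answer.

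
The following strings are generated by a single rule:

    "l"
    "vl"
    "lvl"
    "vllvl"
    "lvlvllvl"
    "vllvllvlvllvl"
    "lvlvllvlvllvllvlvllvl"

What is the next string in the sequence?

vllvllvlvllvllvlvllvlvllvllvlvllvl

This is a Fibonacci-style word recurrence s(k) = s(k−2)·s(k−1): e.g. l·vl = lvl.
So term 8 is vllvllvlvllvl·lvlvllvlvllvllvlvllvl.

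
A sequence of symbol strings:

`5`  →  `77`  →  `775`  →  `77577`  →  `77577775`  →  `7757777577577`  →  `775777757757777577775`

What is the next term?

7757777577577775777757757777577577

From term 3 onward, concatenate the last term with the second-to-last: 77·5 = 775, 775·77 = 77577, …
The next term joins 775777757757777577775 and 7757777577577.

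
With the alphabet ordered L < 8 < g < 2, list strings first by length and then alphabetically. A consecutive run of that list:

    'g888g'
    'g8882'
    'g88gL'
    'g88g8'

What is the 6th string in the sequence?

g88g2

Stepping forward 2 times from g88g8: g88g8 → g88gg, then the target.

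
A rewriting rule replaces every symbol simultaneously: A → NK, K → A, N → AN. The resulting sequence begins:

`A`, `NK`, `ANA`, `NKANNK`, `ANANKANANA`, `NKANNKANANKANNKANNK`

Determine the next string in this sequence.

ANANKANANANKANNKANANKANANANKANANA

Replace each of the 19 characters of NKANNKANANKANNKANNK in place — AN A NK AN AN A NK AN NK AN A NK AN AN A NK AN AN A — and concatenate.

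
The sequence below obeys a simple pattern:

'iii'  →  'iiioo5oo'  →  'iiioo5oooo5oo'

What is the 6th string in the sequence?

Every step adds oo5oo to the end: s(k+1) = s(k)·oo5oo.
From iiioo5oooo5oo, 3 further steps: iiioo5oooo5oo → iiioo5oooo5oooo5oo → iiioo5oooo5oooo5oooo5oo → (answer).

iiioo5oooo5oooo5oooo5oooo5oo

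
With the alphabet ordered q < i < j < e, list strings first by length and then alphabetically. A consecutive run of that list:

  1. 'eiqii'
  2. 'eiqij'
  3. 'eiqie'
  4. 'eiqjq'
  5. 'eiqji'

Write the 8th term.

Continuing the enumeration 3 steps past eiqji: eiqji → eiqjj → eiqje → (answer).

eiqeq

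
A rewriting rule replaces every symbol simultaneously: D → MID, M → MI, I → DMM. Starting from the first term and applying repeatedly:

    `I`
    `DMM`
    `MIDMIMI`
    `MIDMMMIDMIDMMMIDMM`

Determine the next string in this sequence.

Replace each of the 18 characters of MIDMMMIDMIDMMMIDMM in place — MI DMM MID MI MI MI DMM MID MI DMM MID MI MI MI DMM MID MI MI — and concatenate.

MIDMMMIDMIMIMIDMMMIDMIDMMMIDMIMIMIDMMMIDMIMI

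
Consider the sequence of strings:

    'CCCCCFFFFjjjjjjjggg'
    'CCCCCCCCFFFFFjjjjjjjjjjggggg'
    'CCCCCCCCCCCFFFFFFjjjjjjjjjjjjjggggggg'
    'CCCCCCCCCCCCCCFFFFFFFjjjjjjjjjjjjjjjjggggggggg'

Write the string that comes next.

The n-th term is 3n-1 C's then n+2 F's then 3n+1 j's then 2n-1 g's, where the shown terms are n = 2, 3, 4, 5.
Setting n = 6 gives 17, 8, 19, 11 characters in each block.

CCCCCCCCCCCCCCCCCFFFFFFFFjjjjjjjjjjjjjjjjjjjggggggggggg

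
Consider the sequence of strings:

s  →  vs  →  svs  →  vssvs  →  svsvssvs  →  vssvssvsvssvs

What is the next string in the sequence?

This is a Fibonacci-style word recurrence s(k) = s(k−2)·s(k−1): e.g. s·vs = svs.
The next term joins svsvssvs and vssvssvsvssvs.

svsvssvsvssvssvsvssvs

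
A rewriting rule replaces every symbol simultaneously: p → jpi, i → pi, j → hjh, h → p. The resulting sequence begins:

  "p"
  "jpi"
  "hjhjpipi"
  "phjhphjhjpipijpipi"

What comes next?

jpiphjhpjpiphjhphjhjpipijpipihjhjpipijpipi

φ(phjhphjhjpipijpipi) expands symbol-by-symbol to jpi p hjh p jpi p hjh p hjh jpi pi jpi pi hjh jpi pi jpi pi; joining the 18 pieces gives the next term.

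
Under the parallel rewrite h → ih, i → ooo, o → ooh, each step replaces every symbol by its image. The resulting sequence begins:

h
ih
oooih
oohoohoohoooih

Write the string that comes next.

oohoohihoohoohihoohoohihoohoohoohoooih

Applying the rule to each of the 14 symbols of oohoohoohoooih gives the pieces ooh ooh ih ooh ooh ih ooh ooh ih ooh ooh ooh ooo ih, which concatenate to the answer.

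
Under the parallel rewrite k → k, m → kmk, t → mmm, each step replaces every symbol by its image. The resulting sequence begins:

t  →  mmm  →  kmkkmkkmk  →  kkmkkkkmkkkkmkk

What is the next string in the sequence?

Rewriting the 15 symbols of kkmkkkkmkkkkmkk one by one yields k k kmk k k k k kmk k k k k kmk k k; concatenated:

kkkmkkkkkkmkkkkkkmkkk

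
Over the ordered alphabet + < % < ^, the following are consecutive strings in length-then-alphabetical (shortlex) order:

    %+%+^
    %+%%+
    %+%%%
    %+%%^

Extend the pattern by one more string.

%+%^+

The successor of %+%%^ increments the rightmost position that isn't already ^ and resets every position after it to +.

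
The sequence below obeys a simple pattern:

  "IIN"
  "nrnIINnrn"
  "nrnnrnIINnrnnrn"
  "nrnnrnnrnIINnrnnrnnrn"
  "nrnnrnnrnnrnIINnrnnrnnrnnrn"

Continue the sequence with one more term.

nrnnrnnrnnrnnrnIINnrnnrnnrnnrnnrn

Every step adds nrn to the front and nrn to the end of the previous string.
One more step from nrnnrnnrnnrnIINnrnnrnnrnnrn gives the answer.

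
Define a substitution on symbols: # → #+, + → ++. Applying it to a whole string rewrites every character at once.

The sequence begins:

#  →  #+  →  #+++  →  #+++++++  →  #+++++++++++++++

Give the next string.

#+++++++++++++++++++++++++++++++

φ(#+++++++++++++++) expands symbol-by-symbol to #+ ++ ++ ++ ++ ++ ++ ++ ++ ++ ++ ++ ++ ++ ++ ++; joining the 16 pieces gives the next term.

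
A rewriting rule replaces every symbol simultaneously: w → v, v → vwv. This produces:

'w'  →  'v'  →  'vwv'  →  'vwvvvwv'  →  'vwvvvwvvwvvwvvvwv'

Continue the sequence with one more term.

vwvvvwvvwvvwvvvwvvwvvvwvvwvvvwvvwvvwvvvwv

φ(vwvvvwvvwvvwvvvwv) expands symbol-by-symbol to vwv v vwv vwv vwv v vwv vwv v vwv vwv v vwv vwv vwv v vwv; joining the 17 pieces gives the next term.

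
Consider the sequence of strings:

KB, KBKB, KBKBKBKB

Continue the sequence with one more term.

KBKBKBKBKBKBKBKB

Each string is two copies of the previous one concatenated.
So the next term is two copies of KBKBKBKB.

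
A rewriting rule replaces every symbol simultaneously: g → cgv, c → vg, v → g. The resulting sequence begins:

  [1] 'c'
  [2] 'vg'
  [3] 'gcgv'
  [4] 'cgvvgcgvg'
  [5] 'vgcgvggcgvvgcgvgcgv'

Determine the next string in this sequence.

Rewriting the 19 symbols of vgcgvggcgvvgcgvgcgv one by one yields g cgv vg cgv g cgv cgv vg cgv g g cgv vg cgv g cgv vg cgv g; concatenated:

gcgvvgcgvgcgvcgvvgcgvggcgvvgcgvgcgvvgcgvg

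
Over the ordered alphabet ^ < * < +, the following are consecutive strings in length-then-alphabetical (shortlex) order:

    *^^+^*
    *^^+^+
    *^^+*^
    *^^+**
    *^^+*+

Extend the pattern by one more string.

Find the rightmost character of *^^+*+ below +, bump it to the next letter, and reset everything to its right to ^.

*^^++^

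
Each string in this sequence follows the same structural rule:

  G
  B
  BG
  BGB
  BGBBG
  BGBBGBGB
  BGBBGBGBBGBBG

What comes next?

This is a Fibonacci-style word recurrence s(k) = s(k−1)·s(k−2): e.g. B·G = BG.
So term 8 is BGBBGBGBBGBBG·BGBBGBGB.

BGBBGBGBBGBBGBGBBGBGB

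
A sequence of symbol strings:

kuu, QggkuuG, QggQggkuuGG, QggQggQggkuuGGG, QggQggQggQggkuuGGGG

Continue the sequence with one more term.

s(k+1) = Qgg·s(k)·G, so each term gains Qgg as a prefix and G as a suffix.
Applying this once more to QggQggQggQggkuuGGGG:

QggQggQggQggQggkuuGGGGG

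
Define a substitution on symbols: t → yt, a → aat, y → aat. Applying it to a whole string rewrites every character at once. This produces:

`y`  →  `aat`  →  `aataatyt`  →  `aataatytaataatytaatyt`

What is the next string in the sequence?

Rewriting the 21 symbols of aataatytaataatytaatyt one by one yields aat aat yt aat aat yt aat yt aat aat yt aat aat yt aat yt aat aat yt aat yt; concatenated:

aataatytaataatytaatytaataatytaataatytaatytaataatytaatyt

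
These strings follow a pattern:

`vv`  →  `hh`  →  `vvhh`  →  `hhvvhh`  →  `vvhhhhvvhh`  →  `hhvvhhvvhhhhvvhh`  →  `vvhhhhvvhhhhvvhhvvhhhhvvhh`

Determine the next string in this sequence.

This is a Fibonacci-style word recurrence s(k) = s(k−2)·s(k−1): e.g. vv·hh = vvhh.
Continuing: hhvvhhvvhhhhvvhh · vvhhhhvvhhhhvvhhvvhhhhvvhh gives term 8.

hhvvhhvvhhhhvvhhvvhhhhvvhhhhvvhhvvhhhhvvhh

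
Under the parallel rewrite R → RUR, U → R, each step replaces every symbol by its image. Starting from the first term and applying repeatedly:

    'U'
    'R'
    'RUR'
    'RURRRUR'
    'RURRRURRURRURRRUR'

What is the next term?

RURRRURRURRURRRURRURRRURRURRRURRURRURRRUR

φ(RURRRURRURRURRRUR) expands symbol-by-symbol to RUR R RUR RUR RUR R RUR RUR R RUR RUR R RUR RUR RUR R RUR; joining the 17 pieces gives the next term.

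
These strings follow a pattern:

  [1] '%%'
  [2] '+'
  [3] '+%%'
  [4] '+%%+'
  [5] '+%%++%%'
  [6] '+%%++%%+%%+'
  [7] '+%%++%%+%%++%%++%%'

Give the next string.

+%%++%%+%%++%%++%%+%%++%%+%%+

From term 3 onward, concatenate the last term with the second-to-last: +·%% = +%%, +%%·+ = +%%+, …
So term 8 is +%%++%%+%%++%%++%%·+%%++%%+%%+.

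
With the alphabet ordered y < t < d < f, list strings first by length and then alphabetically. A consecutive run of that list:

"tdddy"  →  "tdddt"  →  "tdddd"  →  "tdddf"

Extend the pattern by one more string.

Find the rightmost character of tdddf below f, bump it to the next letter, and reset everything to its right to y.

tddfy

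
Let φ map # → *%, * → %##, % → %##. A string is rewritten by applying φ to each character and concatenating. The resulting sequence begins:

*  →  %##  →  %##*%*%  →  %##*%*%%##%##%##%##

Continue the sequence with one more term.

Replace each of the 19 characters of %##*%*%%##%##%##%## in place — %## *% *% %## %## %## %## %## *% *% %## *% *% %## *% *% %## *% *% — and concatenate.

%##*%*%%##%##%##%##%##*%*%%##*%*%%##*%*%%##*%*%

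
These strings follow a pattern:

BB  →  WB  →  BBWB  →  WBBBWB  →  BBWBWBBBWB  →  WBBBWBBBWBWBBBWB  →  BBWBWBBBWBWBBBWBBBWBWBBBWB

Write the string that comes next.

WBBBWBBBWBWBBBWBBBWBWBBBWBWBBBWBBBWBWBBBWB

Each term (from the third on) is the two preceding terms concatenated in order: term 3 = BB·WB = BBWB.
The next term joins WBBBWBBBWBWBBBWB and BBWBWBBBWBWBBBWBBBWBWBBBWB.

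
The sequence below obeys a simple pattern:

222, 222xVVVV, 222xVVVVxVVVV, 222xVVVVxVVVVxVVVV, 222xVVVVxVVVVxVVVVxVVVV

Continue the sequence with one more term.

Each term is the previous one with xVVVV appended.
Applying this once more to 222xVVVVxVVVVxVVVVxVVVV:

222xVVVVxVVVVxVVVVxVVVVxVVVV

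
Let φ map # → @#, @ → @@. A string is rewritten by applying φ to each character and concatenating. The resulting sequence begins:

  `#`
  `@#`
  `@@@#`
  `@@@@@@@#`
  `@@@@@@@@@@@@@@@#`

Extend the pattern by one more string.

Rewriting the 16 symbols of @@@@@@@@@@@@@@@# one by one yields @@ @@ @@ @@ @@ @@ @@ @@ @@ @@ @@ @@ @@ @@ @@ @#; concatenated:

@@@@@@@@@@@@@@@@@@@@@@@@@@@@@@@#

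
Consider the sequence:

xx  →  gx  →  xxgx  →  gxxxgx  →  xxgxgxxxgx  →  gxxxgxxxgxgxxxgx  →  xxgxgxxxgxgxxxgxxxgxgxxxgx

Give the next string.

This is a Fibonacci-style word recurrence s(k) = s(k−2)·s(k−1): e.g. xx·gx = xxgx.
The next term joins gxxxgxxxgxgxxxgx and xxgxgxxxgxgxxxgxxxgxgxxxgx.

gxxxgxxxgxgxxxgxxxgxgxxxgxgxxxgxxxgxgxxxgx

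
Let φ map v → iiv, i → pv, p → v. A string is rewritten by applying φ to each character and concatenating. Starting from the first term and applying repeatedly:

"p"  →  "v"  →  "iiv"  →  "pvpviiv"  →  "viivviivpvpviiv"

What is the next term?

Rewriting the 15 symbols of viivviivpvpviiv one by one yields iiv pv pv iiv iiv pv pv iiv v iiv v iiv pv pv iiv; concatenated:

iivpvpviiviivpvpviivviivviivpvpviiv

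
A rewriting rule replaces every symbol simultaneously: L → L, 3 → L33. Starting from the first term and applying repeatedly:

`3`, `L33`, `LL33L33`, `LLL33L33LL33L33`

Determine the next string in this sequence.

φ(LLL33L33LL33L33) expands symbol-by-symbol to L L L L33 L33 L L33 L33 L L L33 L33 L L33 L33; joining the 15 pieces gives the next term.

LLLL33L33LL33L33LLL33L33LL33L33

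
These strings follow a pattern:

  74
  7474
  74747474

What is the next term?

7474747474747474

Each string is two copies of the previous one concatenated.
So the next term is two copies of 74747474.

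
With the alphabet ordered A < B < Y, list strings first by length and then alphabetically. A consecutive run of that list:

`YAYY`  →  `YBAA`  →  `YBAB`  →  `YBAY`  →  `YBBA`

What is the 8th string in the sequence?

YBYA

Advancing 3 positions from YBBA through YBBA → YBBB → YBBY reaches term 8.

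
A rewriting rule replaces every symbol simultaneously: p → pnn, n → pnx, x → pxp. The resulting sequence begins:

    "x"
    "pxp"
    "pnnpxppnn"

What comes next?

pnnpnxpnxpnnpxppnnpnnpnxpnx

Apply φ to pnnpxppnn symbol by symbol: p→pnn, n→pnx, n→pnx, p→pnn, x→pxp, p→pnn, p→pnn, n→pnx, n→pnx; joined: pnn pnx pnx pnn pxp pnn pnn pnx pnx.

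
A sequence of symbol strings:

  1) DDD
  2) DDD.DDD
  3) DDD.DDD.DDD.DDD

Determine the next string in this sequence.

s(k+1) = s(k)·.·s(k) — each term doubles the last with '.' between the halves.
One more doubling of DDD.DDD.DDD.DDD gives the answer.

DDD.DDD.DDD.DDD.DDD.DDD.DDD.DDD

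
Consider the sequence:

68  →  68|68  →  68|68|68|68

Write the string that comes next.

68|68|68|68|68|68|68|68

Each string is two copies of the previous one joined by '|'.
One more doubling of 68|68|68|68 gives the answer.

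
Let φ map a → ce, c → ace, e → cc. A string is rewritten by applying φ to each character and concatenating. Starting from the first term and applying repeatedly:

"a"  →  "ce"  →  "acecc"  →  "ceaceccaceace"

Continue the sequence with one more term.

aceccceaceccaceaceceaceccceacecc

Replace each of the 13 characters of ceaceccaceace in place — ace cc ce ace cc ace ace ce ace cc ce ace cc — and concatenate.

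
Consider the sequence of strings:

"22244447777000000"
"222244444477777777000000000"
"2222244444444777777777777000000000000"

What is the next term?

The n-th term is n+2 2's then 2n+2 4's then 4n 7's then 3n+3 0's (n = 1, 2, …).
Setting n = 4 gives 6, 10, 16, 15 characters in each block.

22222244444444447777777777777777000000000000000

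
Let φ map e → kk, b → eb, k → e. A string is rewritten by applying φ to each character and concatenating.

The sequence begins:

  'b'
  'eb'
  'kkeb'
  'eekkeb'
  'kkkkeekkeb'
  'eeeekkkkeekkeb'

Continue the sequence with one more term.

Applying the rule to each of the 14 symbols of eeeekkkkeekkeb gives the pieces kk kk kk kk e e e e kk kk e e kk eb, which concatenate to the answer.

kkkkkkkkeeeekkkkeekkeb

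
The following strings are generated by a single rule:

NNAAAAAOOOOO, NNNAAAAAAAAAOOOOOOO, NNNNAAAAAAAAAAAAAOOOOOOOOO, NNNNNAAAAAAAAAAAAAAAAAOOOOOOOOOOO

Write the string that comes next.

Reading off run lengths: N runs 2, 3, 4, 5; A runs 5, 9, 13, 17; O runs 5, 7, 9, 11 — each is linear in n (n = 1, 2, …).
For the next term, n = 5, so the run lengths are 6, 21, 13.

NNNNNNAAAAAAAAAAAAAAAAAAAAAOOOOOOOOOOOOO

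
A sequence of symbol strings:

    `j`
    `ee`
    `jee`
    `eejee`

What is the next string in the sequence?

From term 3 onward, concatenate the second-to-last term with the last: j·ee = jee, ee·jee = eejee, …
Continuing: jee · eejee gives term 5.

jeeeejee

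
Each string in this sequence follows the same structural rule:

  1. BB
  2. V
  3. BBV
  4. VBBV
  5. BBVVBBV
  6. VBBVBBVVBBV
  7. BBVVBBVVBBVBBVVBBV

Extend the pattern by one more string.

This is a Fibonacci-style word recurrence s(k) = s(k−2)·s(k−1): e.g. BB·V = BBV.
Continuing: VBBVBBVVBBV · BBVVBBVVBBVBBVVBBV gives term 8.

VBBVBBVVBBVBBVVBBVVBBVBBVVBBV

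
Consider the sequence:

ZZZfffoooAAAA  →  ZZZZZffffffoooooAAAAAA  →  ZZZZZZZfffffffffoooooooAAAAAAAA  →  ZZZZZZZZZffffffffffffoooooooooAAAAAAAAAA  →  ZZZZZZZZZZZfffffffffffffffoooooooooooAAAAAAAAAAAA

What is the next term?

ZZZZZZZZZZZZZffffffffffffffffffoooooooooooooAAAAAAAAAAAAAA

The n-th term is 2n+1 Z's then 3n f's then 2n+1 o's then 2n+2 A's (n = 1, 2, …).
Setting n = 6 gives 13, 18, 13, 14 characters in each block.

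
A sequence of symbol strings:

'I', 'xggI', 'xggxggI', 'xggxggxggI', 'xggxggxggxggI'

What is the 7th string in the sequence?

xggxggxggxggxggxggI

Each term is the previous one with xgg prepended.
From xggxggxggxggI, 2 further steps: xggxggxggxggI → xggxggxggxggxggI → (answer).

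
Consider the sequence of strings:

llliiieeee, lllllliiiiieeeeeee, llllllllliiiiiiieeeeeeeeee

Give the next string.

Reading off run lengths: l runs 3, 6, 9; i runs 3, 5, 7; e runs 4, 7, 10 — each is linear in n (n = 1, 2, …).
At n = 4 the blocks have lengths 12, 9, 13.

lllllllllllliiiiiiiiieeeeeeeeeeeee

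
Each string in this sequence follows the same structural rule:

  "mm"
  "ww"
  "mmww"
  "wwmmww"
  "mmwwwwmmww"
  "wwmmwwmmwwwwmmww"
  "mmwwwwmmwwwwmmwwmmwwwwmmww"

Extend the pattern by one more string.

wwmmwwmmwwwwmmwwmmwwwwmmwwwwmmwwmmwwwwmmww

Each term (from the third on) is the two preceding terms concatenated in order: term 3 = mm·ww = mmww.
Continuing: wwmmwwmmwwwwmmww · mmwwwwmmwwwwmmwwmmwwwwmmww gives term 8.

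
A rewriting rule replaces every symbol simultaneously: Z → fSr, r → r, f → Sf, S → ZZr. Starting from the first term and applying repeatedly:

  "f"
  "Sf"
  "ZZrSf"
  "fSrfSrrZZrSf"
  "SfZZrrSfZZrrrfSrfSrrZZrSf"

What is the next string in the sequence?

ZZrSffSrfSrrrZZrSffSrfSrrrrSfZZrrSfZZrrrfSrfSrrZZrSf

Applying the rule to each of the 25 symbols of SfZZrrSfZZrrrfSrfSrrZZrSf gives the pieces ZZr Sf fSr fSr r r ZZr Sf fSr fSr r r r Sf ZZr r Sf ZZr r r fSr fSr r ZZr Sf, which concatenate to the answer.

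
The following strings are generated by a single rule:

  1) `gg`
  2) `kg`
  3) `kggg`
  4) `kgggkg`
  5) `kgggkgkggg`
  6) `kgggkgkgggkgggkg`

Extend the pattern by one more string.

From term 3 onward, concatenate the last term with the second-to-last: kg·gg = kggg, kggg·kg = kgggkg, …
The next term joins kgggkgkgggkgggkg and kgggkgkggg.

kgggkgkgggkgggkgkgggkgkggg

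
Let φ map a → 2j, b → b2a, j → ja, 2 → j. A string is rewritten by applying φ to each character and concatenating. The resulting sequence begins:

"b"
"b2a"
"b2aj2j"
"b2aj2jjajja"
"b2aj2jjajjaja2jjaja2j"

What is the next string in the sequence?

b2aj2jjajjaja2jjaja2jja2jjjaja2jja2jjja

φ(b2aj2jjajjaja2jjaja2j) expands symbol-by-symbol to b2a j 2j ja j ja ja 2j ja ja 2j ja 2j j ja ja 2j ja 2j j ja; joining the 21 pieces gives the next term.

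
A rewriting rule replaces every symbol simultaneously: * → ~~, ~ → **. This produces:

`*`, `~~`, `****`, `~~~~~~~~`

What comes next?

Apply φ to ~~~~~~~~ symbol by symbol: ~→**, ~→**, ~→**, ~→**, ~→**, ~→**, ~→**, ~→**; joined: ** ** ** ** ** ** ** **.

****************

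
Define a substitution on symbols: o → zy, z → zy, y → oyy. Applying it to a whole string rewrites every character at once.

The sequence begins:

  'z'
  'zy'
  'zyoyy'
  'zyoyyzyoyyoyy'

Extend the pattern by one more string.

Rewriting the 13 symbols of zyoyyzyoyyoyy one by one yields zy oyy zy oyy oyy zy oyy zy oyy oyy zy oyy oyy; concatenated:

zyoyyzyoyyoyyzyoyyzyoyyoyyzyoyyoyy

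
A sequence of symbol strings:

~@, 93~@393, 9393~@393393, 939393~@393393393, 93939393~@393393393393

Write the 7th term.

939393939393~@393393393393393393

s(k+1) = 93·s(k)·393, so each term gains 93 as a prefix and 393 as a suffix.
From 93939393~@393393393393, 2 further steps: 93939393~@393393393393 → 9393939393~@393393393393393 → (answer).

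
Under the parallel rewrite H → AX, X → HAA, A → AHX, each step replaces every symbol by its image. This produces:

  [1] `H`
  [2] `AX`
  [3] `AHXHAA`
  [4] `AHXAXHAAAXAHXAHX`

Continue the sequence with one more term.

Applying the rule to each of the 16 symbols of AHXAXHAAAXAHXAHX gives the pieces AHX AX HAA AHX HAA AX AHX AHX AHX HAA AHX AX HAA AHX AX HAA, which concatenate to the answer.

AHXAXHAAAHXHAAAXAHXAHXAHXHAAAHXAXHAAAHXAXHAA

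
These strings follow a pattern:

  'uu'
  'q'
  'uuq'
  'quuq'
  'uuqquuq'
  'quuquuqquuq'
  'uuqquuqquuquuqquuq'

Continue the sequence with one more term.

quuquuqquuquuqquuqquuquuqquuq

This is a Fibonacci-style word recurrence s(k) = s(k−2)·s(k−1): e.g. uu·q = uuq.
The next term joins quuquuqquuq and uuqquuqquuquuqquuq.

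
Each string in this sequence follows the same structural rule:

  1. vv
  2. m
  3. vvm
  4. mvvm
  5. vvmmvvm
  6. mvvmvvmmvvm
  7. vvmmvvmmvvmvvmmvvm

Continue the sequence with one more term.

mvvmvvmmvvmvvmmvvmmvvmvvmmvvm

From term 3 onward, concatenate the second-to-last term with the last: vv·m = vvm, m·vvm = mvvm, …
So term 8 is mvvmvvmmvvm·vvmmvvmmvvmvvmmvvm.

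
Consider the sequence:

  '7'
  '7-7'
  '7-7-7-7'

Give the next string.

7-7-7-7-7-7-7-7

Each string is two copies of the previous one joined by '-'.
One more doubling of 7-7-7-7 gives the answer.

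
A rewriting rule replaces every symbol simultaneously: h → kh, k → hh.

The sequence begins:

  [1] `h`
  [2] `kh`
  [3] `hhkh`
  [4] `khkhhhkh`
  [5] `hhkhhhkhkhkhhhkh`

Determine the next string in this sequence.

Replace each of the 16 characters of hhkhhhkhkhkhhhkh in place — kh kh hh kh kh kh hh kh hh kh hh kh kh kh hh kh — and concatenate.

khkhhhkhkhkhhhkhhhkhhhkhkhkhhhkh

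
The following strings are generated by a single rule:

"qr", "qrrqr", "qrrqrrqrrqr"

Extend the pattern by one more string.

Every step duplicates the string with 'r' between the halves.
Doubling qrrqrrqrrqr with 'r' between the halves:

qrrqrrqrrqrrqrrqrrqrrqr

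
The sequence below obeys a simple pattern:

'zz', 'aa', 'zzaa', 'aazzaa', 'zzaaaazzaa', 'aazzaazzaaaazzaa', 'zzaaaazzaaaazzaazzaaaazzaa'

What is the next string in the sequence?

This is a Fibonacci-style word recurrence s(k) = s(k−2)·s(k−1): e.g. zz·aa = zzaa.
The next term joins aazzaazzaaaazzaa and zzaaaazzaaaazzaazzaaaazzaa.

aazzaazzaaaazzaazzaaaazzaaaazzaazzaaaazzaa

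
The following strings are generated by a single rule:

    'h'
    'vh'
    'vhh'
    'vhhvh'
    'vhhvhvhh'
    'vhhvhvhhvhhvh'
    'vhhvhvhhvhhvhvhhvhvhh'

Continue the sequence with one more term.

From term 3 onward, concatenate the last term with the second-to-last: vh·h = vhh, vhh·vh = vhhvh, …
So term 8 is vhhvhvhhvhhvhvhhvhvhh·vhhvhvhhvhhvh.

vhhvhvhhvhhvhvhhvhvhhvhhvhvhhvhhvh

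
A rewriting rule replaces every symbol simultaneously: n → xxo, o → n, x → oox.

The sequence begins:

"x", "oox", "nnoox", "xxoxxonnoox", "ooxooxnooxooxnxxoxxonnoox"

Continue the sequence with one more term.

nnooxnnooxxxonnooxnnooxxxoooxooxnooxooxnxxoxxonnoox

Replace each of the 25 characters of ooxooxnooxooxnxxoxxonnoox in place — n n oox n n oox xxo n n oox n n oox xxo oox oox n oox oox n xxo xxo n n oox — and concatenate.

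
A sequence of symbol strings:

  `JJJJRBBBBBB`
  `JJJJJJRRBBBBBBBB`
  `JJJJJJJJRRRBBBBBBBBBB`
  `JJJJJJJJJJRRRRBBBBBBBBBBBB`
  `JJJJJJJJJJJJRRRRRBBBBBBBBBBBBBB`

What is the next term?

Term n consists of 2n J's, followed by n-1 R's, followed by 2n+2 B's, where the shown terms are n = 2, 3, 4, 5, 6.
At n = 7 the blocks have lengths 14, 6, 16.

JJJJJJJJJJJJJJRRRRRRBBBBBBBBBBBBBBBB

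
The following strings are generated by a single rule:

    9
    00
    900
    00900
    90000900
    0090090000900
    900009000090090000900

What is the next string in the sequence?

0090090000900900009000090090000900

From term 3 onward, concatenate the second-to-last term with the last: 9·00 = 900, 00·900 = 00900, …
So term 8 is 0090090000900·900009000090090000900.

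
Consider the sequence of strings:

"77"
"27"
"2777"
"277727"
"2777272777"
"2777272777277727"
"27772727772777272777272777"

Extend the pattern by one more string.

From term 3 onward, concatenate the last term with the second-to-last: 27·77 = 2777, 2777·27 = 277727, …
Continuing: 27772727772777272777272777 · 2777272777277727 gives term 8.

277727277727772727772727772777272777277727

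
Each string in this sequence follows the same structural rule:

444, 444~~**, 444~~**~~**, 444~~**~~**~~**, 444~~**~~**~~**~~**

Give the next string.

The strings grow by a fixed suffix ~~** each time.
One more step from 444~~**~~**~~**~~** gives the answer.

444~~**~~**~~**~~**~~**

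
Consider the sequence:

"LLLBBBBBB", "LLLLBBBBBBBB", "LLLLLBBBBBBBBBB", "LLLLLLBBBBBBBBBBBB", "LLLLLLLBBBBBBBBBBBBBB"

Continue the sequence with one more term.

LLLLLLLLBBBBBBBBBBBBBBBB

The n-th term is n+1 L's then 2n+2 B's, where the shown terms are n = 2, 3, 4, 5, 6.
At n = 7 the blocks have lengths 8, 16.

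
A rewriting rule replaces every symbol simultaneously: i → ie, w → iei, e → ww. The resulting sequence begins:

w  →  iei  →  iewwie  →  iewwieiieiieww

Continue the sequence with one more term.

iewwieiieiiewwieiewwieiewwieiiei

Applying the rule to each of the 14 symbols of iewwieiieiieww gives the pieces ie ww iei iei ie ww ie ie ww ie ie ww iei iei, which concatenate to the answer.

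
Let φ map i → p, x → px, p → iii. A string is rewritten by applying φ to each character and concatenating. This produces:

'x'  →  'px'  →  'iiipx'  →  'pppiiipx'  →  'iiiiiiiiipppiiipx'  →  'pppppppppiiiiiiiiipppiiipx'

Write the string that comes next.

Replace each of the 26 characters of pppppppppiiiiiiiiipppiiipx in place — iii iii iii iii iii iii iii iii iii p p p p p p p p p iii iii iii p p p iii px — and concatenate.

iiiiiiiiiiiiiiiiiiiiiiiiiiipppppppppiiiiiiiiipppiiipx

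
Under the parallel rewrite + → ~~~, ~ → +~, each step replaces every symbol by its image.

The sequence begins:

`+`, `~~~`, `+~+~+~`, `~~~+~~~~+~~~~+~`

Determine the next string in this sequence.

φ(~~~+~~~~+~~~~+~) expands symbol-by-symbol to +~ +~ +~ ~~~ +~ +~ +~ +~ ~~~ +~ +~ +~ +~ ~~~ +~; joining the 15 pieces gives the next term.

+~+~+~~~~+~+~+~+~~~~+~+~+~+~~~~+~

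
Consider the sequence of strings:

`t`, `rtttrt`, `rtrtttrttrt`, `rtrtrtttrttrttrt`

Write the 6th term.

rtrtrtrtrtttrttrttrttrttrt

s(k+1) = rt·s(k)·trt, so each term gains rt as a prefix and trt as a suffix.
From rtrtrtttrttrttrt, 2 further steps: rtrtrtttrttrttrt → rtrtrtrtttrttrttrttrt → (answer).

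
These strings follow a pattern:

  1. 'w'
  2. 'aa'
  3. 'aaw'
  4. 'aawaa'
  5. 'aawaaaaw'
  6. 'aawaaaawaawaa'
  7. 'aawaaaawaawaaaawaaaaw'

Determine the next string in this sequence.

This is a Fibonacci-style word recurrence s(k) = s(k−1)·s(k−2): e.g. aa·w = aaw.
The next term joins aawaaaawaawaaaawaaaaw and aawaaaawaawaa.

aawaaaawaawaaaawaaaawaawaaaawaawaa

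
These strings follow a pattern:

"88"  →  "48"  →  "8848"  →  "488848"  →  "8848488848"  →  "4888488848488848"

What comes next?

88484888484888488848488848

Each term (from the third on) is the two preceding terms concatenated in order: term 3 = 88·48 = 8848.
So term 7 is 8848488848·4888488848488848.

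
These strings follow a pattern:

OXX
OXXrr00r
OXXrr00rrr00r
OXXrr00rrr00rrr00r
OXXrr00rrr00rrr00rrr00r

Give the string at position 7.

The strings grow by a fixed suffix rr00r each time.
From OXXrr00rrr00rrr00rrr00r, 2 further steps: OXXrr00rrr00rrr00rrr00r → OXXrr00rrr00rrr00rrr00rrr00r → (answer).

OXXrr00rrr00rrr00rrr00rrr00rrr00r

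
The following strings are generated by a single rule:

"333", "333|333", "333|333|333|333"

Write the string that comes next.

Each string is two copies of the previous one joined by '|'.
One more doubling of 333|333|333|333 gives the answer.

333|333|333|333|333|333|333|333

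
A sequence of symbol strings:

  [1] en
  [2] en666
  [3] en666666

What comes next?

Every step adds 666 to the end: s(k+1) = s(k)·666.
Applying this once more to en666666:

en666666666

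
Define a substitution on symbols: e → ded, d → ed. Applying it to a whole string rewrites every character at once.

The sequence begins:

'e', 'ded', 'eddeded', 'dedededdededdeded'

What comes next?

Applying the rule to each of the 17 symbols of dedededdededdeded gives the pieces ed ded ed ded ed ded ed ed ded ed ded ed ed ded ed ded ed, which concatenate to the answer.

eddededdededdedededdededdedededdededdeded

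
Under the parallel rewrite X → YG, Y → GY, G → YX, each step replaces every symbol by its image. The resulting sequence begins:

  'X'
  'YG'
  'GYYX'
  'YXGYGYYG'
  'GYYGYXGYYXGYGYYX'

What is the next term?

φ(GYYGYXGYYXGYGYYX) expands symbol-by-symbol to YX GY GY YX GY YG YX GY GY YG YX GY YX GY GY YG; joining the 16 pieces gives the next term.

YXGYGYYXGYYGYXGYGYYGYXGYYXGYGYYG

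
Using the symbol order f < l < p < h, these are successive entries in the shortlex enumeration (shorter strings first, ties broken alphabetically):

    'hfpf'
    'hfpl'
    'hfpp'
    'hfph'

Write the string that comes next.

The successor of hfph increments the rightmost position that isn't already h and resets every position after it to f.

hfhf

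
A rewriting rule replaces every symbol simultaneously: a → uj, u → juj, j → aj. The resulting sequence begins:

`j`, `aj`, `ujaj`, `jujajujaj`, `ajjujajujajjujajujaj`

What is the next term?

Rewriting the 20 symbols of ajjujajujajjujajujaj one by one yields uj aj aj juj aj uj aj juj aj uj aj aj juj aj uj aj juj aj uj aj; concatenated:

ujajajjujajujajjujajujajajjujajujajjujajujaj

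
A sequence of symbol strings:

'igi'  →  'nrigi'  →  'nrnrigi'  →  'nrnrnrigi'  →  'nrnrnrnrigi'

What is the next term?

nrnrnrnrnrigi

Every step adds nr at the front: s(k+1) = nr·s(k).
One more step from nrnrnrnrigi gives the answer.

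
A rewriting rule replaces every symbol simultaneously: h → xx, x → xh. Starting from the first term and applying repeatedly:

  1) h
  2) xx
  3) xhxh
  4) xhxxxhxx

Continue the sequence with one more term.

xhxxxhxhxhxxxhxh

Expanding xhxxxhxx: x→xh, h→xx, x→xh, x→xh, x→xh, h→xx, x→xh, x→xh. Concatenated: xh xx xh xh xh xx xh xh.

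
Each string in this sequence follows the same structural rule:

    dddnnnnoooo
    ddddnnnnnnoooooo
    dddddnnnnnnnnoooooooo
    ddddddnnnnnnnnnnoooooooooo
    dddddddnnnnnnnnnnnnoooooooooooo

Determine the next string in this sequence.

ddddddddnnnnnnnnnnnnnnoooooooooooooo

Term n consists of n+1 d's, followed by 2n n's, followed by 2n o's, where the shown terms are n = 2, 3, 4, 5, 6.
Setting n = 7 gives 8, 14, 14 characters in each block.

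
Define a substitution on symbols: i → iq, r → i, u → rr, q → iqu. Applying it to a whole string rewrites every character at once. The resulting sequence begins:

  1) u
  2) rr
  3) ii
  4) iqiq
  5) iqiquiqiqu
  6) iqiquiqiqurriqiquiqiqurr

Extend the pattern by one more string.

Rewriting the 24 symbols of iqiquiqiqurriqiquiqiqurr one by one yields iq iqu iq iqu rr iq iqu iq iqu rr i i iq iqu iq iqu rr iq iqu iq iqu rr i i; concatenated:

iqiquiqiqurriqiquiqiqurriiiqiquiqiqurriqiquiqiqurrii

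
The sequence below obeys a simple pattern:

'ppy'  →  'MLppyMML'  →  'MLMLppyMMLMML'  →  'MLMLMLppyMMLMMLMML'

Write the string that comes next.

s(k+1) = ML·s(k)·MML, so each term gains ML as a prefix and MML as a suffix.
So the next term is ML·MLMLMLppyMMLMMLMML·MML.

MLMLMLMLppyMMLMMLMMLMML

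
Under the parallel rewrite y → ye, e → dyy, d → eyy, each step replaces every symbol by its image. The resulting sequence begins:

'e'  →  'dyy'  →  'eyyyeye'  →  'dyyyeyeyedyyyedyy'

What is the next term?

Applying the rule to each of the 17 symbols of dyyyeyeyedyyyedyy gives the pieces eyy ye ye ye dyy ye dyy ye dyy eyy ye ye ye dyy eyy ye ye, which concatenate to the answer.

eyyyeyeyedyyyedyyyedyyeyyyeyeyedyyeyyyeye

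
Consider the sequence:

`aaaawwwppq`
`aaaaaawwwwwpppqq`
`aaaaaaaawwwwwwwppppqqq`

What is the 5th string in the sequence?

aaaaaaaaaaaawwwwwwwwwwwppppppqqqqq

Each string has the form a^{2n+2} w^{2n+1} p^{n+1} q^{n} (n = 1, 2, …).
For term 5, n = 5, so the run lengths are 12, 11, 6, 5.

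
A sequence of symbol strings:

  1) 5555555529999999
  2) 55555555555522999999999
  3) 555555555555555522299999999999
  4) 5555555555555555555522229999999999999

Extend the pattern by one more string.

The n-th term is 4n 5's then n-1 2's then 2n+3 9's, where the shown terms are n = 2, 3, 4, 5.
At n = 6 the blocks have lengths 24, 5, 15.

55555555555555555555555522222999999999999999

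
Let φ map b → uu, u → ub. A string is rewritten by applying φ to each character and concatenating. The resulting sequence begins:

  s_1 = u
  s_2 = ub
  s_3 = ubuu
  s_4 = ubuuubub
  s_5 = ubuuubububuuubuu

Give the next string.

Rewriting the 16 symbols of ubuuubububuuubuu one by one yields ub uu ub ub ub uu ub uu ub uu ub ub ub uu ub ub; concatenated:

ubuuubububuuubuuubuuubububuuubub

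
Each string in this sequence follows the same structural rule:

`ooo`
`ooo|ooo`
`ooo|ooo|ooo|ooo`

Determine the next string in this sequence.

s(k+1) = s(k)·|·s(k) — each term doubles the last with '|' between the halves.
Doubling ooo|ooo|ooo|ooo with '|' between the halves:

ooo|ooo|ooo|ooo|ooo|ooo|ooo|ooo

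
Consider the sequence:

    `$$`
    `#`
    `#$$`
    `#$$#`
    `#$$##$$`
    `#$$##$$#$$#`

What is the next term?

#$$##$$#$$##$$##$$

Each term (from the third on) is the previous term followed by the one before it: term 3 = #·$$ = #$$.
So term 7 is #$$##$$#$$#·#$$##$$.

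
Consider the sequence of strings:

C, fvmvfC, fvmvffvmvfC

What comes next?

The strings grow by a fixed prefix fvmvf each time.
Applying this once more to fvmvffvmvfC:

fvmvffvmvffvmvfC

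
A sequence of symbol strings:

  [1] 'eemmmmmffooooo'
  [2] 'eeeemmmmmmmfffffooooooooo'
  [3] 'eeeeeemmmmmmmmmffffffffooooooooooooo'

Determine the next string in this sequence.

eeeeeeeemmmmmmmmmmmfffffffffffooooooooooooooooo

The n-th term is 2n e's then 2n+3 m's then 3n-1 f's then 4n+1 o's (n = 1, 2, …).
At n = 4 the blocks have lengths 8, 11, 11, 17.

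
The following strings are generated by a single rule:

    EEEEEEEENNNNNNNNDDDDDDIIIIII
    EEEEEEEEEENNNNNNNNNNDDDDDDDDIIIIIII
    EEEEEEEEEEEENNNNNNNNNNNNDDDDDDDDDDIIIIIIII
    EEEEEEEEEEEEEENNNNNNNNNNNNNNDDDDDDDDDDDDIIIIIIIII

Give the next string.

Reading off run lengths: E runs 8, 10, 12, 14; N runs 8, 10, 12, 14; D runs 6, 8, 10, 12; I runs 6, 7, 8, 9 — each is linear in n, where the shown terms are n = 3, 4, 5, 6.
Setting n = 7 gives 16, 16, 14, 10 characters in each block.

EEEEEEEEEEEEEEEENNNNNNNNNNNNNNNNDDDDDDDDDDDDDDIIIIIIIIII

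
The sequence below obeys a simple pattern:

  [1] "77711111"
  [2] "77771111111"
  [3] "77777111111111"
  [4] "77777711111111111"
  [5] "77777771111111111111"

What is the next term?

77777777111111111111111

Reading off run lengths: 7 runs 3, 4, 5, 6, 7; 1 runs 5, 7, 9, 11, 13 — each is linear in n, where the shown terms are n = 2, 3, 4, 5, 6.
At n = 7 the blocks have lengths 8, 15.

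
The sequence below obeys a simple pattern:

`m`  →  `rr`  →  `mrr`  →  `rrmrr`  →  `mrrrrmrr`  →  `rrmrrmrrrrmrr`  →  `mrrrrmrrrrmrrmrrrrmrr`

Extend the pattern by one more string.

rrmrrmrrrrmrrmrrrrmrrrrmrrmrrrrmrr

From term 3 onward, concatenate the second-to-last term with the last: m·rr = mrr, rr·mrr = rrmrr, …
Continuing: rrmrrmrrrrmrr · mrrrrmrrrrmrrmrrrrmrr gives term 8.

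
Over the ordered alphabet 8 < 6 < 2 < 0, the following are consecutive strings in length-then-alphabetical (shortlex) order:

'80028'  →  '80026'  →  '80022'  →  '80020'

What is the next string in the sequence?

Find the rightmost character of 80020 below 0, bump it to the next letter, and reset everything to its right to 8.

80008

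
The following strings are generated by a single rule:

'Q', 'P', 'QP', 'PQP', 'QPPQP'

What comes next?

From term 3 onward, concatenate the second-to-last term with the last: Q·P = QP, P·QP = PQP, …
So term 6 is PQP·QPPQP.

PQPQPPQP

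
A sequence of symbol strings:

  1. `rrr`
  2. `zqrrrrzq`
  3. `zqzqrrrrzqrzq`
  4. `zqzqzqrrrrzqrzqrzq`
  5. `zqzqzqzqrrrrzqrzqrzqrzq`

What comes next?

Every step adds zq to the front and rzq to the end of the previous string.
Applying this once more to zqzqzqzqrrrrzqrzqrzqrzq:

zqzqzqzqzqrrrrzqrzqrzqrzqrzq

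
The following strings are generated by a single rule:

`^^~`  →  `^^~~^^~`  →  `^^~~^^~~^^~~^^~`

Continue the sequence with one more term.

^^~~^^~~^^~~^^~~^^~~^^~~^^~~^^~

Each string is two copies of the previous one joined by '~'.
One more doubling of ^^~~^^~~^^~~^^~ gives the answer.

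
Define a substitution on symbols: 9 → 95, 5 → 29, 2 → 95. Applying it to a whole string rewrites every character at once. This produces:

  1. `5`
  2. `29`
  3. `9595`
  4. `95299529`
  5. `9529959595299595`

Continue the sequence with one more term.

Replace each of the 16 characters of 9529959595299595 in place — 95 29 95 95 95 29 95 29 95 29 95 95 95 29 95 29 — and concatenate.

95299595952995299529959595299529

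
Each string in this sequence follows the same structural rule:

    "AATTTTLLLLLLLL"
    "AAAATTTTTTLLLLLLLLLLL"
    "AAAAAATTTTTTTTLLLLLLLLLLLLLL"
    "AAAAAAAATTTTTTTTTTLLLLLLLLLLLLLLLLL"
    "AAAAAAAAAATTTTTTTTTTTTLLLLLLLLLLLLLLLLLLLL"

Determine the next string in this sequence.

The n-th term is 2n-2 A's then 2n T's then 3n+2 L's, where the shown terms are n = 2, 3, 4, 5, 6.
At n = 7 the blocks have lengths 12, 14, 23.

AAAAAAAAAAAATTTTTTTTTTTTTTLLLLLLLLLLLLLLLLLLLLLLL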